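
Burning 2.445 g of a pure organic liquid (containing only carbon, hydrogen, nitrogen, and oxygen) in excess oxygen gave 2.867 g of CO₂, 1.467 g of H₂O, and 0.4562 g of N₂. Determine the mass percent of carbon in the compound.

mol C = 2.867 g CO₂ ÷ 44.009 g/mol = 0.065146 mol
mol H = 2 × 1.467 g H₂O ÷ 18.015 g/mol = 0.16286 mol
mol N = 2 × 0.4562 g N₂ ÷ 28.014 g/mol = 0.032569 mol
mass O = 2.445 − (0.78247 + 0.16417 + 0.45620) = 1.0422 g → mol O = 1.0422 ÷ 15.999 = 0.065140 mol
mass % C = 0.78247 g ÷ 2.445 g × 100%

32.00%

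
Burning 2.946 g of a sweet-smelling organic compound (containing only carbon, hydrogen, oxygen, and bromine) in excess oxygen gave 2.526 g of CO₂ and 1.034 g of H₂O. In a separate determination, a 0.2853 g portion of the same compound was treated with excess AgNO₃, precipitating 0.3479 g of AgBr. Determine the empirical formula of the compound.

C3H6BrO2

mol C = 2.526 g CO₂ ÷ 44.009 g/mol = 0.057397 mol
mol H = 2 × 1.034 g H₂O ÷ 18.015 g/mol = 0.11479 mol
From the AgBr data: mol Br per gram of compound = (0.3479 ÷ 187.772) ÷ 0.2853 = 0.0064941 mol/g, so in the 2.946 g combustion sample mol Br = 0.019132 mol
mass O = 2.946 − (0.68940 + 0.11571 + 1.5287) = 0.61219 g → mol O = 0.61219 ÷ 15.999 = 0.038264 mol
Divide by the smallest (0.019132 mol): C 3.000, H 6.000, Br 1.000, O 2.000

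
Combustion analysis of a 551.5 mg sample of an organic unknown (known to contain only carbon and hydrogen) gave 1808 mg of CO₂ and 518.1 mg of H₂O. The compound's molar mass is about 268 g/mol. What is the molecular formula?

C20H28

mol C = 1.808 g CO₂ ÷ 44.009 g/mol = 0.041083 mol
mol H = 2 × 0.5181 g H₂O ÷ 18.015 g/mol = 0.057519 mol
Divide by the smallest (0.041083 mol): C 1.000, H 1.400
Multiplying each by 5 gives whole numbers: C 5.00, H 7.00
Empirical formula: C5H7
Empirical-formula mass = 67.11 g/mol; 268 ÷ 67.11 ≈ 4, so the molecular formula is C20H28.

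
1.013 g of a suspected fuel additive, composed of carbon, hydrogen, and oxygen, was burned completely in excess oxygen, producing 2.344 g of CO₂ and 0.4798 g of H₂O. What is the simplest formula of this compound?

mol C = 2.344 g CO₂ ÷ 44.009 g/mol = 0.053262 mol
mol H = 2 × 0.4798 g H₂O ÷ 18.015 g/mol = 0.053267 mol
mass O = 1.013 − (0.63973 + 0.053693) = 0.31958 g → mol O = 0.31958 ÷ 15.999 = 0.019975 mol
Divide by the smallest (0.019975 mol): C 2.666, H 2.667, O 1.000
Multiplying each by 3 gives whole numbers: C 8.00, H 8.00, O 3.00

C8H8O3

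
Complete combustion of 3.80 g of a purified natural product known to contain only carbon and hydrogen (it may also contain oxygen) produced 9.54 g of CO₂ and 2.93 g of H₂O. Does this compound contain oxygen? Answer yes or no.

mol C = 9.54 g CO₂ ÷ 44.009 g/mol = 0.2168 mol
mol H = 2 × 2.93 g H₂O ÷ 18.015 g/mol = 0.3253 mol
C and H account for only 2.932 g of the 3.80 g sample; the remaining 0.8684 g must be oxygen.

yes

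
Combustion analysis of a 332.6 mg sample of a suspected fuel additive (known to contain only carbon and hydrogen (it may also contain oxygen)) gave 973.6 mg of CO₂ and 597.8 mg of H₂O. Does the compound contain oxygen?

mol C = 0.9736 g CO₂ ÷ 44.009 g/mol = 0.022123 mol
mol H = 2 × 0.5978 g H₂O ÷ 18.015 g/mol = 0.066367 mol
C and H together account for 0.33261 g — essentially the entire 0.3326 g sample — so the compound contains no oxygen.

no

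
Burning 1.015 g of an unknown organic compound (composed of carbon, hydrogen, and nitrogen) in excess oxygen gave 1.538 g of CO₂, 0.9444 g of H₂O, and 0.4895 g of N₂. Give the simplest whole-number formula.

CH3N

mol C = 1.538 g CO₂ ÷ 44.009 g/mol = 0.034947 mol
mol H = 2 × 0.9444 g H₂O ÷ 18.015 g/mol = 0.10485 mol
mol N = 2 × 0.4895 g N₂ ÷ 28.014 g/mol = 0.034947 mol
Divide by the smallest (0.034947 mol): C 1.000, H 3.000, N 1.000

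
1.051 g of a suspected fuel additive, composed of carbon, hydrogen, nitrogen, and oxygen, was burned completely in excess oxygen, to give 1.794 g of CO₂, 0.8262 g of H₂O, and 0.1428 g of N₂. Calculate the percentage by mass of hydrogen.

mol C = 1.794 g CO₂ ÷ 44.009 g/mol = 0.040764 mol
mol H = 2 × 0.8262 g H₂O ÷ 18.015 g/mol = 0.091724 mol
mol N = 2 × 0.1428 g N₂ ÷ 28.014 g/mol = 0.010195 mol
mass O = 1.051 − (0.48962 + 0.092457 + 0.14280) = 0.32612 g → mol O = 0.32612 ÷ 15.999 = 0.020384 mol
mass % H = 0.092457 g ÷ 1.051 g × 100%

8.80%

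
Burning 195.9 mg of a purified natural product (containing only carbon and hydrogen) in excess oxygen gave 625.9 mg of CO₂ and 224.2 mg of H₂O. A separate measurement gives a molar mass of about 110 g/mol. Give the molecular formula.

mol C = 0.6259 g CO₂ ÷ 44.009 g/mol = 0.014222 mol
mol H = 2 × 0.2242 g H₂O ÷ 18.015 g/mol = 0.024890 mol
Divide by the smallest (0.014222 mol): C 1.000, H 1.750
Multiplying each by 4 gives whole numbers: C 4.00, H 7.00
Empirical formula: C4H7
Empirical-formula mass = 55.10 g/mol; 110 ÷ 55.10 ≈ 2, so the molecular formula is C8H14.

C8H14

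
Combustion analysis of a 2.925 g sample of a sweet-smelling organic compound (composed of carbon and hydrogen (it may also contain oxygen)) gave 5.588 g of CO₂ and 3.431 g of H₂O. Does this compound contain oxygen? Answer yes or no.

mol C = 5.588 g CO₂ ÷ 44.009 g/mol = 0.12697 mol
mol H = 2 × 3.431 g H₂O ÷ 18.015 g/mol = 0.38090 mol
C and H account for only 1.9090 g of the 2.925 g sample; the remaining 1.0160 g must be oxygen.

yes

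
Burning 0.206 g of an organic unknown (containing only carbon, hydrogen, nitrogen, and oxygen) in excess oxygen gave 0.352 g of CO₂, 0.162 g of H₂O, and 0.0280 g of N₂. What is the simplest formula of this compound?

C4H9NO2

mol C = 0.352 g CO₂ ÷ 44.009 g/mol = 0.007998 mol
mol H = 2 × 0.162 g H₂O ÷ 18.015 g/mol = 0.01799 mol
mol N = 2 × 0.0280 g N₂ ÷ 28.014 g/mol = 0.001999 mol
mass O = 0.206 − (0.09607 + 0.01813 + 0.02800) = 0.06380 g → mol O = 0.06380 ÷ 15.999 = 0.003988 mol
Divide by the smallest (0.001999 mol): C 4.001, H 8.997, N 1.000, O 1.995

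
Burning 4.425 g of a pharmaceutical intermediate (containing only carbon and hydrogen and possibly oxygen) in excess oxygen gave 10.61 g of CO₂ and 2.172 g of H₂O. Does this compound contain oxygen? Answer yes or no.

mol C = 10.61 g CO₂ ÷ 44.009 g/mol = 0.24109 mol
mol H = 2 × 2.172 g H₂O ÷ 18.015 g/mol = 0.24113 mol
C and H account for only 3.1388 g of the 4.425 g sample; the remaining 1.2862 g must be oxygen.

yes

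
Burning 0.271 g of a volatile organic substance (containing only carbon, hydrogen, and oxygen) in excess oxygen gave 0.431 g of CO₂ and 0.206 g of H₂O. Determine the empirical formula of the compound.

C6H14O5

mol C = 0.431 g CO₂ ÷ 44.009 g/mol = 0.009793 mol
mol H = 2 × 0.206 g H₂O ÷ 18.015 g/mol = 0.02287 mol
mass O = 0.271 − (0.1176 + 0.02305) = 0.1303 g → mol O = 0.1303 ÷ 15.999 = 0.008145 mol
Divide by the smallest (0.008145 mol): C 1.202, H 2.808, O 1.000
Multiplying each by 5 gives whole numbers: C 6.01, H 14.04, O 5.00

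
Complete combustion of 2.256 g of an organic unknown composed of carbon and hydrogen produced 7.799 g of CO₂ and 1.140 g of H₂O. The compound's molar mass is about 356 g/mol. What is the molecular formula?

C28H20

mol C = 7.799 g CO₂ ÷ 44.009 g/mol = 0.17721 mol
mol H = 2 × 1.140 g H₂O ÷ 18.015 g/mol = 0.12656 mol
Divide by the smallest (0.12656 mol): C 1.400, H 1.000
Multiplying each by 5 gives whole numbers: C 7.00, H 5.00
Empirical formula: C7H5
Empirical-formula mass = 89.12 g/mol; 356 ÷ 89.12 ≈ 4, so the molecular formula is C28H20.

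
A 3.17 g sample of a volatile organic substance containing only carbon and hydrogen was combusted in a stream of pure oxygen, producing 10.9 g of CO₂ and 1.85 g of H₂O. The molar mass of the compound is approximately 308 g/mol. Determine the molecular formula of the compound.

mol C = 10.9 g CO₂ ÷ 44.009 g/mol = 0.2477 mol
mol H = 2 × 1.85 g H₂O ÷ 18.015 g/mol = 0.2054 mol
Divide by the smallest (0.2054 mol): C 1.206, H 1.000
Multiplying each by 5 gives whole numbers: C 6.03, H 5.00
Empirical formula: C6H5
Empirical-formula mass = 77.11 g/mol; 308 ÷ 77.11 ≈ 4, so the molecular formula is C24H20.

C24H20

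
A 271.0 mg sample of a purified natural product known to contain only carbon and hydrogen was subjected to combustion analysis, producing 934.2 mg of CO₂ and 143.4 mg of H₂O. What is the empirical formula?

C4H3

mol C = 0.9342 g CO₂ ÷ 44.009 g/mol = 0.021227 mol
mol H = 2 × 0.1434 g H₂O ÷ 18.015 g/mol = 0.015920 mol
Divide by the smallest (0.015920 mol): C 1.333, H 1.000
Multiplying each by 3 gives whole numbers: C 4.00, H 3.00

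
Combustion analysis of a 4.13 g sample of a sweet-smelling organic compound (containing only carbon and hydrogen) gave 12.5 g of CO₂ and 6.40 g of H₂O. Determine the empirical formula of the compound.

C2H5

mol C = 12.5 g CO₂ ÷ 44.009 g/mol = 0.2840 mol
mol H = 2 × 6.40 g H₂O ÷ 18.015 g/mol = 0.7105 mol
Divide by the smallest (0.2840 mol): C 1.000, H 2.502
Multiplying each by 2 gives whole numbers: C 2.00, H 5.00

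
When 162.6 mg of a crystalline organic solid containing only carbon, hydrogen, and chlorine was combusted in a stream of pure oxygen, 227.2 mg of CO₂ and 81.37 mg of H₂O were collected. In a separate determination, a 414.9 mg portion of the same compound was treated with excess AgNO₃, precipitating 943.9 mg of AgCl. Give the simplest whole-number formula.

C4H7Cl2

mol C = 0.2272 g CO₂ ÷ 44.009 g/mol = 0.0051626 mol
mol H = 2 × 0.08137 g H₂O ÷ 18.015 g/mol = 0.0090336 mol
From the AgCl data: mol Cl per gram of compound = (0.9439 ÷ 143.318) ÷ 0.4149 = 0.015874 mol/g, so in the 0.1626 g combustion sample mol Cl = 0.0025811 mol
Divide by the smallest (0.0025811 mol): C 2.000, H 3.500, Cl 1.000
Multiplying each by 2 gives whole numbers: C 4.00, H 7.00, Cl 2.00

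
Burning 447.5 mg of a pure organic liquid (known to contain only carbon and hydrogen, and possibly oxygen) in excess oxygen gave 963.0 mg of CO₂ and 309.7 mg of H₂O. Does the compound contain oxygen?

mol C = 0.9630 g CO₂ ÷ 44.009 g/mol = 0.021882 mol
mol H = 2 × 0.3097 g H₂O ÷ 18.015 g/mol = 0.034382 mol
C and H account for only 0.29748 g of the 0.4475 g sample; the remaining 0.15002 g must be oxygen.

yes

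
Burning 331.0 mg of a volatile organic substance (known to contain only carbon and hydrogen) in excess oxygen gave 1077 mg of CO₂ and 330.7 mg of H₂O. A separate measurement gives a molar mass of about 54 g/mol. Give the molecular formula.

mol C = 1.077 g CO₂ ÷ 44.009 g/mol = 0.024472 mol
mol H = 2 × 0.3307 g H₂O ÷ 18.015 g/mol = 0.036714 mol
Divide by the smallest (0.024472 mol): C 1.000, H 1.500
Multiplying each by 2 gives whole numbers: C 2.00, H 3.00
Empirical formula: C2H3
Empirical-formula mass = 27.05 g/mol; 54 ÷ 27.05 ≈ 2, so the molecular formula is C4H6.

C4H6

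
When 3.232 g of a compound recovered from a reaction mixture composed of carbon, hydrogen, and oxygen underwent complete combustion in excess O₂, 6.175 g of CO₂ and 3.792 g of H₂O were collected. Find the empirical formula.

C2H6O

mol C = 6.175 g CO₂ ÷ 44.009 g/mol = 0.14031 mol
mol H = 2 × 3.792 g H₂O ÷ 18.015 g/mol = 0.42098 mol
mass O = 3.232 − (1.6853 + 0.42435) = 1.1224 g → mol O = 1.1224 ÷ 15.999 = 0.070152 mol
Divide by the smallest (0.070152 mol): C 2.000, H 6.001, O 1.000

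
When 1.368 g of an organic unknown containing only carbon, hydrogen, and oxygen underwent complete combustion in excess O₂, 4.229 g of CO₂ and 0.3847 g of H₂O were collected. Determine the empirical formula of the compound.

mol C = 4.229 g CO₂ ÷ 44.009 g/mol = 0.096094 mol
mol H = 2 × 0.3847 g H₂O ÷ 18.015 g/mol = 0.042709 mol
mass O = 1.368 − (1.1542 + 0.043051) = 0.17076 g → mol O = 0.17076 ÷ 15.999 = 0.010673 mol
Divide by the smallest (0.010673 mol): C 9.003, H 4.001, O 1.000

C9H4O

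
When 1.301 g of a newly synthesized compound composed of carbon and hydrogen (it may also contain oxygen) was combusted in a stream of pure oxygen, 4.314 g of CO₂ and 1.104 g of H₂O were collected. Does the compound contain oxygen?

mol C = 4.314 g CO₂ ÷ 44.009 g/mol = 0.098025 mol
mol H = 2 × 1.104 g H₂O ÷ 18.015 g/mol = 0.12256 mol
C and H together account for 1.3009 g — essentially the entire 1.301 g sample — so the compound contains no oxygen.

no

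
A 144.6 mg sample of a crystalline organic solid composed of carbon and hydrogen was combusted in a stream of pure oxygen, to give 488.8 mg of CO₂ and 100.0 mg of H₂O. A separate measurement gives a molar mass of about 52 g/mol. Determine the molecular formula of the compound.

mol C = 0.4888 g CO₂ ÷ 44.009 g/mol = 0.011107 mol
mol H = 2 × 0.1000 g H₂O ÷ 18.015 g/mol = 0.011102 mol
Divide by the smallest (0.011102 mol): C 1.000, H 1.000
Empirical formula: CH
Empirical-formula mass = 13.02 g/mol; 52 ÷ 13.02 ≈ 4, so the molecular formula is C4H4.

C4H4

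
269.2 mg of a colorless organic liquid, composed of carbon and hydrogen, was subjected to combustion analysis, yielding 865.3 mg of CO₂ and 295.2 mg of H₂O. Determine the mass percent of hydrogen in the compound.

mol C = 0.8653 g CO₂ ÷ 44.009 g/mol = 0.019662 mol
mol H = 2 × 0.2952 g H₂O ÷ 18.015 g/mol = 0.032773 mol
mass % H = 0.033035 g ÷ 0.2692 g × 100%

12.27%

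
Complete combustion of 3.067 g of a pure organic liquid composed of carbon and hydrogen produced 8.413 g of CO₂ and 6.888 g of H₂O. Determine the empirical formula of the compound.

CH4

mol C = 8.413 g CO₂ ÷ 44.009 g/mol = 0.19117 mol
mol H = 2 × 6.888 g H₂O ÷ 18.015 g/mol = 0.76470 mol
Divide by the smallest (0.19117 mol): C 1.000, H 4.000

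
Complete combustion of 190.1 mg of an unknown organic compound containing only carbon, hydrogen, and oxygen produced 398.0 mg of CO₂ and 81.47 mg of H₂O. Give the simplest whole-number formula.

mol C = 0.3980 g CO₂ ÷ 44.009 g/mol = 0.0090436 mol
mol H = 2 × 0.08147 g H₂O ÷ 18.015 g/mol = 0.0090447 mol
mass O = 0.1901 − (0.10862 + 0.0091170) = 0.072360 g → mol O = 0.072360 ÷ 15.999 = 0.0045228 mol
Divide by the smallest (0.0045228 mol): C 2.000, H 2.000, O 1.000

C2H2O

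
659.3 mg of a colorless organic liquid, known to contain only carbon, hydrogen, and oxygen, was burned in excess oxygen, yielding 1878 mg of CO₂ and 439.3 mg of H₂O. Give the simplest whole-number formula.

mol C = 1.878 g CO₂ ÷ 44.009 g/mol = 0.042673 mol
mol H = 2 × 0.4393 g H₂O ÷ 18.015 g/mol = 0.048770 mol
mass O = 0.6593 − (0.51255 + 0.049161) = 0.097593 g → mol O = 0.097593 ÷ 15.999 = 0.0060999 mol
Divide by the smallest (0.0060999 mol): C 6.996, H 7.995, O 1.000

C7H8O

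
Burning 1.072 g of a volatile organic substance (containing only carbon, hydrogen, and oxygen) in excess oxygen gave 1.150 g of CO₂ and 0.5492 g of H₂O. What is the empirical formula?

C3H7O5

mol C = 1.150 g CO₂ ÷ 44.009 g/mol = 0.026131 mol
mol H = 2 × 0.5492 g H₂O ÷ 18.015 g/mol = 0.060971 mol
mass O = 1.072 − (0.31386 + 0.061459) = 0.69668 g → mol O = 0.69668 ÷ 15.999 = 0.043545 mol
Divide by the smallest (0.026131 mol): C 1.000, H 2.333, O 1.666
Multiplying each by 3 gives whole numbers: C 3.00, H 7.00, O 5.00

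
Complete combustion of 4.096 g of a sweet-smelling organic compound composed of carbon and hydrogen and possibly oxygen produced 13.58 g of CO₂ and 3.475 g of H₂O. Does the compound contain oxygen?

mol C = 13.58 g CO₂ ÷ 44.009 g/mol = 0.30857 mol
mol H = 2 × 3.475 g H₂O ÷ 18.015 g/mol = 0.38579 mol
C and H together account for 4.0951 g — essentially the entire 4.096 g sample — so the compound contains no oxygen.

no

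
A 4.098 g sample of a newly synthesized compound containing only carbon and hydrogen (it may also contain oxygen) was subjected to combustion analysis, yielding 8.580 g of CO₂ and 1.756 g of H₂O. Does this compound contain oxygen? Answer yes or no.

yes

mol C = 8.580 g CO₂ ÷ 44.009 g/mol = 0.19496 mol
mol H = 2 × 1.756 g H₂O ÷ 18.015 g/mol = 0.19495 mol
C and H account for only 2.5382 g of the 4.098 g sample; the remaining 1.5598 g must be oxygen.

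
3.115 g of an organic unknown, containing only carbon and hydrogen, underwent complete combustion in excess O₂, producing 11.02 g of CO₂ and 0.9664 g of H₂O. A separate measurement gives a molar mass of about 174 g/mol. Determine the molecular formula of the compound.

C14H6

mol C = 11.02 g CO₂ ÷ 44.009 g/mol = 0.25040 mol
mol H = 2 × 0.9664 g H₂O ÷ 18.015 g/mol = 0.10729 mol
Divide by the smallest (0.10729 mol): C 2.334, H 1.000
Multiplying each by 3 gives whole numbers: C 7.00, H 3.00
Empirical formula: C7H3
Empirical-formula mass = 87.10 g/mol; 174 ÷ 87.10 ≈ 2, so the molecular formula is C14H6.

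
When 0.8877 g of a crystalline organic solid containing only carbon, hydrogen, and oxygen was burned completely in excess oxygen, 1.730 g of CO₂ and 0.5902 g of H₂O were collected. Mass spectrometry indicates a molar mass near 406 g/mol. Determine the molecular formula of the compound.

C18H30O10

mol C = 1.730 g CO₂ ÷ 44.009 g/mol = 0.039310 mol
mol H = 2 × 0.5902 g H₂O ÷ 18.015 g/mol = 0.065523 mol
mass O = 0.8877 − (0.47215 + 0.066047) = 0.34950 g → mol O = 0.34950 ÷ 15.999 = 0.021845 mol
Divide by the smallest (0.021845 mol): C 1.800, H 2.999, O 1.000
Multiplying each by 5 gives whole numbers: C 9.00, H 15.00, O 5.00
Empirical formula: C9H15O5
Empirical-formula mass = 203.21 g/mol; 406 ÷ 203.21 ≈ 2, so the molecular formula is C18H30O10.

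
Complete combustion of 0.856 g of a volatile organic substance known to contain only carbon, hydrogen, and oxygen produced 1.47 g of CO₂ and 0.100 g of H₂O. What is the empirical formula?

mol C = 1.47 g CO₂ ÷ 44.009 g/mol = 0.03340 mol
mol H = 2 × 0.100 g H₂O ÷ 18.015 g/mol = 0.01110 mol
mass O = 0.856 − (0.4012 + 0.01119) = 0.4436 g → mol O = 0.4436 ÷ 15.999 = 0.02773 mol
Divide by the smallest (0.01110 mol): C 3.009, H 1.000, O 2.498
Multiplying each by 2 gives whole numbers: C 6.02, H 2.00, O 5.00

C6H2O5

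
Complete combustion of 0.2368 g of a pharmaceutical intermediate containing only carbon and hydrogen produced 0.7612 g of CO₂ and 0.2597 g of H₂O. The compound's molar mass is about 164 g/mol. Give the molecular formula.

C12H20

mol C = 0.7612 g CO₂ ÷ 44.009 g/mol = 0.017296 mol
mol H = 2 × 0.2597 g H₂O ÷ 18.015 g/mol = 0.028832 mol
Divide by the smallest (0.017296 mol): C 1.000, H 1.667
Multiplying each by 3 gives whole numbers: C 3.00, H 5.00
Empirical formula: C3H5
Empirical-formula mass = 41.07 g/mol; 164 ÷ 41.07 ≈ 4, so the molecular formula is C12H20.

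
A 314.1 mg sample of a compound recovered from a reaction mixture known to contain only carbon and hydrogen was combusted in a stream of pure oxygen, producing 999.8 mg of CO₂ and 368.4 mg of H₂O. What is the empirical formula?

mol C = 0.9998 g CO₂ ÷ 44.009 g/mol = 0.022718 mol
mol H = 2 × 0.3684 g H₂O ÷ 18.015 g/mol = 0.040899 mol
Divide by the smallest (0.022718 mol): C 1.000, H 1.800
Multiplying each by 5 gives whole numbers: C 5.00, H 9.00

C5H9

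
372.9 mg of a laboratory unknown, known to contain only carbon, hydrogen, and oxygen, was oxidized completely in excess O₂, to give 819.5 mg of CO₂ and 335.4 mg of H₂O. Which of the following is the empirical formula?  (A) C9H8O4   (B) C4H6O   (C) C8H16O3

mol C = 0.8195 g CO₂ ÷ 44.009 g/mol = 0.018621 mol
mol H = 2 × 0.3354 g H₂O ÷ 18.015 g/mol = 0.037236 mol
mass O = 0.3729 − (0.22366 + 0.037534) = 0.11171 g → mol O = 0.11171 ÷ 15.999 = 0.0069821 mol
Divide by the smallest (0.0069821 mol): C 2.667, H 5.333, O 1.000
Multiplying each by 3 gives whole numbers: C 8.00, H 16.00, O 3.00

(C) C8H16O3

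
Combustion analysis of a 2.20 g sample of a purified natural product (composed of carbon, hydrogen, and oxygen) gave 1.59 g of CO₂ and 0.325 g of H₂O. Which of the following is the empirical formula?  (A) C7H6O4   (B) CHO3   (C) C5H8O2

mol C = 1.59 g CO₂ ÷ 44.009 g/mol = 0.03613 mol
mol H = 2 × 0.325 g H₂O ÷ 18.015 g/mol = 0.03608 mol
mass O = 2.20 − (0.4339 + 0.03637) = 1.730 g → mol O = 1.730 ÷ 15.999 = 0.1081 mol
Divide by the smallest (0.03608 mol): C 1.001, H 1.000, O 2.996

(B) CHO3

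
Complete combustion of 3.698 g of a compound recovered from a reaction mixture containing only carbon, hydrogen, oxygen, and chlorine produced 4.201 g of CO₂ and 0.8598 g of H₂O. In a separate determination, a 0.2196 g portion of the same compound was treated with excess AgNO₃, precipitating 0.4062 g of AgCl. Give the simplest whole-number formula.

mol C = 4.201 g CO₂ ÷ 44.009 g/mol = 0.095458 mol
mol H = 2 × 0.8598 g H₂O ÷ 18.015 g/mol = 0.095454 mol
From the AgCl data: mol Cl per gram of compound = (0.4062 ÷ 143.318) ÷ 0.2196 = 0.012906 mol/g, so in the 3.698 g combustion sample mol Cl = 0.047728 mol
mass O = 3.698 − (1.1465 + 0.096217 + 1.6920) = 0.76328 g → mol O = 0.76328 ÷ 15.999 = 0.047708 mol
Divide by the smallest (0.047708 mol): C 2.001, H 2.001, Cl 1.000, O 1.000

C2H2ClO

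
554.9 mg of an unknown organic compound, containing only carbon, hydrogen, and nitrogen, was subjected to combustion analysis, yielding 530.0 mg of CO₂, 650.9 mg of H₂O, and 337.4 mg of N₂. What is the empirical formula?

mol C = 0.5300 g CO₂ ÷ 44.009 g/mol = 0.012043 mol
mol H = 2 × 0.6509 g H₂O ÷ 18.015 g/mol = 0.072262 mol
mol N = 2 × 0.3374 g N₂ ÷ 28.014 g/mol = 0.024088 mol
Divide by the smallest (0.012043 mol): C 1.000, H 6.000, N 2.000

CH6N2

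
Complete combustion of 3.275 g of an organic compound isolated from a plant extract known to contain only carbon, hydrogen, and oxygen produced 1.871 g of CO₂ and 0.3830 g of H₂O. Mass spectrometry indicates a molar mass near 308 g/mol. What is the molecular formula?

C4H4O16

mol C = 1.871 g CO₂ ÷ 44.009 g/mol = 0.042514 mol
mol H = 2 × 0.3830 g H₂O ÷ 18.015 g/mol = 0.042520 mol
mass O = 3.275 − (0.51064 + 0.042860) = 2.7215 g → mol O = 2.7215 ÷ 15.999 = 0.17010 mol
Divide by the smallest (0.042514 mol): C 1.000, H 1.000, O 4.001
Empirical formula: CHO4
Empirical-formula mass = 77.02 g/mol; 308 ÷ 77.02 ≈ 4, so the molecular formula is C4H4O16.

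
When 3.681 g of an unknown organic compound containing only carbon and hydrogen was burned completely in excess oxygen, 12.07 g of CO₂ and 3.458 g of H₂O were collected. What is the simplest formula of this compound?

mol C = 12.07 g CO₂ ÷ 44.009 g/mol = 0.27426 mol
mol H = 2 × 3.458 g H₂O ÷ 18.015 g/mol = 0.38390 mol
Divide by the smallest (0.27426 mol): C 1.000, H 1.400
Multiplying each by 5 gives whole numbers: C 5.00, H 7.00

C5H7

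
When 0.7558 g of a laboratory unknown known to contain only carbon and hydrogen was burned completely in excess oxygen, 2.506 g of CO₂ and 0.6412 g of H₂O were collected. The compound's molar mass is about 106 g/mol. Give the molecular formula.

mol C = 2.506 g CO₂ ÷ 44.009 g/mol = 0.056943 mol
mol H = 2 × 0.6412 g H₂O ÷ 18.015 g/mol = 0.071185 mol
Divide by the smallest (0.056943 mol): C 1.000, H 1.250
Multiplying each by 4 gives whole numbers: C 4.00, H 5.00
Empirical formula: C4H5
Empirical-formula mass = 53.08 g/mol; 106 ÷ 53.08 ≈ 2, so the molecular formula is C8H10.

C8H10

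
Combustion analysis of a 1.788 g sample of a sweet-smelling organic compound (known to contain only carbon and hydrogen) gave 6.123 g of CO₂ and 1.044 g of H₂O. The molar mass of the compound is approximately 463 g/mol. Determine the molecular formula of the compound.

C36H30

mol C = 6.123 g CO₂ ÷ 44.009 g/mol = 0.13913 mol
mol H = 2 × 1.044 g H₂O ÷ 18.015 g/mol = 0.11590 mol
Divide by the smallest (0.11590 mol): C 1.200, H 1.000
Multiplying each by 5 gives whole numbers: C 6.00, H 5.00
Empirical formula: C6H5
Empirical-formula mass = 77.11 g/mol; 463 ÷ 77.11 ≈ 6, so the molecular formula is C36H30.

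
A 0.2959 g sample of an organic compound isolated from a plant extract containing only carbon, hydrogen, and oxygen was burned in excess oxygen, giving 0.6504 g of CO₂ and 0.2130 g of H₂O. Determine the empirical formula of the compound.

C5H8O2

mol C = 0.6504 g CO₂ ÷ 44.009 g/mol = 0.014779 mol
mol H = 2 × 0.2130 g H₂O ÷ 18.015 g/mol = 0.023647 mol
mass O = 0.2959 − (0.17751 + 0.023836) = 0.094556 g → mol O = 0.094556 ÷ 15.999 = 0.0059101 mol
Divide by the smallest (0.0059101 mol): C 2.501, H 4.001, O 1.000
Multiplying each by 2 gives whole numbers: C 5.00, H 8.00, O 2.00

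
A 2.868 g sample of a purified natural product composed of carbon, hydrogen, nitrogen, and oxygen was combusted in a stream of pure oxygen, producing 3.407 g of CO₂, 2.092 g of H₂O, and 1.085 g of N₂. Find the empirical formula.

C2H6N2O

mol C = 3.407 g CO₂ ÷ 44.009 g/mol = 0.077416 mol
mol H = 2 × 2.092 g H₂O ÷ 18.015 g/mol = 0.23225 mol
mol N = 2 × 1.085 g N₂ ÷ 28.014 g/mol = 0.077461 mol
mass O = 2.868 − (0.92984 + 0.23411 + 1.0850) = 0.61905 g → mol O = 0.61905 ÷ 15.999 = 0.038693 mol
Divide by the smallest (0.038693 mol): C 2.001, H 6.002, N 2.002, O 1.000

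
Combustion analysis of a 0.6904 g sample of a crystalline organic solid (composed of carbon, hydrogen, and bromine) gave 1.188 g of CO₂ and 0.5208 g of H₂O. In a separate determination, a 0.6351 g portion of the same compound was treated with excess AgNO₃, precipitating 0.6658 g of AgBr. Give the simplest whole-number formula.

mol C = 1.188 g CO₂ ÷ 44.009 g/mol = 0.026994 mol
mol H = 2 × 0.5208 g H₂O ÷ 18.015 g/mol = 0.057818 mol
From the AgBr data: mol Br per gram of compound = (0.6658 ÷ 187.772) ÷ 0.6351 = 0.0055830 mol/g, so in the 0.6904 g combustion sample mol Br = 0.0038545 mol
Divide by the smallest (0.0038545 mol): C 7.003, H 15.000, Br 1.000

C7H15Br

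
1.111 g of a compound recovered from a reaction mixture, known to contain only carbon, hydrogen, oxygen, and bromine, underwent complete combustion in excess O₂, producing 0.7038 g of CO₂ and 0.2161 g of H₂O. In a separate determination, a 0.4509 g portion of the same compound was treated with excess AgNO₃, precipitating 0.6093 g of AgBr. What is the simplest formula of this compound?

mol C = 0.7038 g CO₂ ÷ 44.009 g/mol = 0.015992 mol
mol H = 2 × 0.2161 g H₂O ÷ 18.015 g/mol = 0.023991 mol
From the AgBr data: mol Br per gram of compound = (0.6093 ÷ 187.772) ÷ 0.4509 = 0.0071965 mol/g, so in the 1.111 g combustion sample mol Br = 0.0079953 mol
mass O = 1.111 − (0.19208 + 0.024183 + 0.63886) = 0.25588 g → mol O = 0.25588 ÷ 15.999 = 0.015993 mol
Divide by the smallest (0.0079953 mol): C 2.000, H 3.001, Br 1.000, O 2.000

C2H3BrO2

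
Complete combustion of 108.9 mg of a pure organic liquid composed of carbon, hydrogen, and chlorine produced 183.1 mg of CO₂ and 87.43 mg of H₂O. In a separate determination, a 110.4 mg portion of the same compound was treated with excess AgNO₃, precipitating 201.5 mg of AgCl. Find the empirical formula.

C3H7Cl

mol C = 0.1831 g CO₂ ÷ 44.009 g/mol = 0.0041605 mol
mol H = 2 × 0.08743 g H₂O ÷ 18.015 g/mol = 0.0097064 mol
From the AgCl data: mol Cl per gram of compound = (0.2015 ÷ 143.318) ÷ 0.1104 = 0.012735 mol/g, so in the 0.1089 g combustion sample mol Cl = 0.0013869 mol
Divide by the smallest (0.0013869 mol): C 3.000, H 6.999, Cl 1.000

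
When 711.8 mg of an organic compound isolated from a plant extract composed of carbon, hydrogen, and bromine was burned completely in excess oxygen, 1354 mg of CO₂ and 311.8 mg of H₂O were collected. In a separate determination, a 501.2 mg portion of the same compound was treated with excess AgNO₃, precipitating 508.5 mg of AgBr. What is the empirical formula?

C8H9Br

mol C = 1.354 g CO₂ ÷ 44.009 g/mol = 0.030766 mol
mol H = 2 × 0.3118 g H₂O ÷ 18.015 g/mol = 0.034616 mol
From the AgBr data: mol Br per gram of compound = (0.5085 ÷ 187.772) ÷ 0.5012 = 0.0054032 mol/g, so in the 0.7118 g combustion sample mol Br = 0.0038460 mol
Divide by the smallest (0.0038460 mol): C 8.000, H 9.000, Br 1.000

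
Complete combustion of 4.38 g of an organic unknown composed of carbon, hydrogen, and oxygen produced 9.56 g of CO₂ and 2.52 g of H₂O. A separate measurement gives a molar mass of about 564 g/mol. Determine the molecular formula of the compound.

C28H36O12

mol C = 9.56 g CO₂ ÷ 44.009 g/mol = 0.2172 mol
mol H = 2 × 2.52 g H₂O ÷ 18.015 g/mol = 0.2798 mol
mass O = 4.38 − (2.609 + 0.2820) = 1.489 g → mol O = 1.489 ÷ 15.999 = 0.09306 mol
Divide by the smallest (0.09306 mol): C 2.334, H 3.006, O 1.000
Multiplying each by 3 gives whole numbers: C 7.00, H 9.02, O 3.00
Empirical formula: C7H9O3
Empirical-formula mass = 141.15 g/mol; 564 ÷ 141.15 ≈ 4, so the molecular formula is C28H36O12.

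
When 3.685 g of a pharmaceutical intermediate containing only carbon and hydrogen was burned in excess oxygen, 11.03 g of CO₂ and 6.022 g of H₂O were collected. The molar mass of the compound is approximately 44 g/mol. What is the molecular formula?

mol C = 11.03 g CO₂ ÷ 44.009 g/mol = 0.25063 mol
mol H = 2 × 6.022 g H₂O ÷ 18.015 g/mol = 0.66855 mol
Divide by the smallest (0.25063 mol): C 1.000, H 2.667
Multiplying each by 3 gives whole numbers: C 3.00, H 8.00
Empirical formula: C3H8
Empirical-formula mass = 44.10 g/mol; 44 ÷ 44.10 ≈ 1, so the molecular formula is C3H8.

C3H8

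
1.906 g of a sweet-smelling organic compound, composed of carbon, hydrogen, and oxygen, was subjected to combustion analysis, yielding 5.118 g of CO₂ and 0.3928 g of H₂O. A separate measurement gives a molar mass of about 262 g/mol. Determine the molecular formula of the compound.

C16H6O4

mol C = 5.118 g CO₂ ÷ 44.009 g/mol = 0.11629 mol
mol H = 2 × 0.3928 g H₂O ÷ 18.015 g/mol = 0.043608 mol
mass O = 1.906 − (1.3968 + 0.043957) = 0.46523 g → mol O = 0.46523 ÷ 15.999 = 0.029079 mol
Divide by the smallest (0.029079 mol): C 3.999, H 1.500, O 1.000
Multiplying each by 2 gives whole numbers: C 8.00, H 3.00, O 2.00
Empirical formula: C8H3O2
Empirical-formula mass = 131.11 g/mol; 262 ÷ 131.11 ≈ 2, so the molecular formula is C16H6O4.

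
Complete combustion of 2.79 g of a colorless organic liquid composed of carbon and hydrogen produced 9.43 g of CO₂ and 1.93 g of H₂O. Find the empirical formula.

mol C = 9.43 g CO₂ ÷ 44.009 g/mol = 0.2143 mol
mol H = 2 × 1.93 g H₂O ÷ 18.015 g/mol = 0.2143 mol
Divide by the smallest (0.2143 mol): C 1.000, H 1.000

CH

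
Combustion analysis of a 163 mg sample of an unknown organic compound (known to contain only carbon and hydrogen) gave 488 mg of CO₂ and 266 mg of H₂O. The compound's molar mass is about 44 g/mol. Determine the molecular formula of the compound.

C3H8

mol C = 0.488 g CO₂ ÷ 44.009 g/mol = 0.01109 mol
mol H = 2 × 0.266 g H₂O ÷ 18.015 g/mol = 0.02953 mol
Divide by the smallest (0.01109 mol): C 1.000, H 2.663
Multiplying each by 3 gives whole numbers: C 3.00, H 7.99
Empirical formula: C3H8
Empirical-formula mass = 44.10 g/mol; 44 ÷ 44.10 ≈ 1, so the molecular formula is C3H8.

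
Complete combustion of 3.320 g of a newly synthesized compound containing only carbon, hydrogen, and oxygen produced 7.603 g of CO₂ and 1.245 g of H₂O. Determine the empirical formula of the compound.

mol C = 7.603 g CO₂ ÷ 44.009 g/mol = 0.17276 mol
mol H = 2 × 1.245 g H₂O ÷ 18.015 g/mol = 0.13822 mol
mass O = 3.320 − (2.0750 + 0.13932) = 1.1057 g → mol O = 1.1057 ÷ 15.999 = 0.069108 mol
Divide by the smallest (0.069108 mol): C 2.500, H 2.000, O 1.000
Multiplying each by 2 gives whole numbers: C 5.00, H 4.00, O 2.00

C5H4O2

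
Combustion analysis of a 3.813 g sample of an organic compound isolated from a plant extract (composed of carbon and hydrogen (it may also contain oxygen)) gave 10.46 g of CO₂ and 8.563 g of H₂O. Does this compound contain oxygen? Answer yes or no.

no

mol C = 10.46 g CO₂ ÷ 44.009 g/mol = 0.23768 mol
mol H = 2 × 8.563 g H₂O ÷ 18.015 g/mol = 0.95065 mol
C and H together account for 3.8130 g — essentially the entire 3.813 g sample — so the compound contains no oxygen.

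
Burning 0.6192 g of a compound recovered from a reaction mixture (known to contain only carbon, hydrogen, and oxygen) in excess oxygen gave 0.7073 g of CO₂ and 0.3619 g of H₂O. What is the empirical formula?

C2H5O3

mol C = 0.7073 g CO₂ ÷ 44.009 g/mol = 0.016072 mol
mol H = 2 × 0.3619 g H₂O ÷ 18.015 g/mol = 0.040178 mol
mass O = 0.6192 − (0.19304 + 0.040499) = 0.38566 g → mol O = 0.38566 ÷ 15.999 = 0.024105 mol
Divide by the smallest (0.016072 mol): C 1.000, H 2.500, O 1.500
Multiplying each by 2 gives whole numbers: C 2.00, H 5.00, O 3.00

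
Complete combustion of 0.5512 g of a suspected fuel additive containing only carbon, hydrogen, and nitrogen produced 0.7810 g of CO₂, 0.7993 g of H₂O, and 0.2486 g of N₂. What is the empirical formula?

mol C = 0.7810 g CO₂ ÷ 44.009 g/mol = 0.017746 mol
mol H = 2 × 0.7993 g H₂O ÷ 18.015 g/mol = 0.088737 mol
mol N = 2 × 0.2486 g N₂ ÷ 28.014 g/mol = 0.017748 mol
Divide by the smallest (0.017746 mol): C 1.000, H 5.000, N 1.000

CH5N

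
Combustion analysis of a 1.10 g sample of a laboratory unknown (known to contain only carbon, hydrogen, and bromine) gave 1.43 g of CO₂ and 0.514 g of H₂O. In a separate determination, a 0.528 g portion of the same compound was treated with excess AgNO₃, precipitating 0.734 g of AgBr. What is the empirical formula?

mol C = 1.43 g CO₂ ÷ 44.009 g/mol = 0.03249 mol
mol H = 2 × 0.514 g H₂O ÷ 18.015 g/mol = 0.05706 mol
From the AgBr data: mol Br per gram of compound = (0.734 ÷ 187.772) ÷ 0.528 = 0.007403 mol/g, so in the 1.10 g combustion sample mol Br = 0.008144 mol
Divide by the smallest (0.008144 mol): C 3.990, H 7.007, Br 1.000

C4H7Br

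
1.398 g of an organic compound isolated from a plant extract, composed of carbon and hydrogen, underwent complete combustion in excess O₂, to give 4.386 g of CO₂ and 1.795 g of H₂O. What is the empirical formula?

CH2

mol C = 4.386 g CO₂ ÷ 44.009 g/mol = 0.099661 mol
mol H = 2 × 1.795 g H₂O ÷ 18.015 g/mol = 0.19928 mol
Divide by the smallest (0.099661 mol): C 1.000, H 2.000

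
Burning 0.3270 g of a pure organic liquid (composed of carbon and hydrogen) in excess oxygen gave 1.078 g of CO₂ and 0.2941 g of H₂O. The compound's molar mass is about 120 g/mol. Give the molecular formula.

C9H12

mol C = 1.078 g CO₂ ÷ 44.009 g/mol = 0.024495 mol
mol H = 2 × 0.2941 g H₂O ÷ 18.015 g/mol = 0.032651 mol
Divide by the smallest (0.024495 mol): C 1.000, H 1.333
Multiplying each by 3 gives whole numbers: C 3.00, H 4.00
Empirical formula: C3H4
Empirical-formula mass = 40.06 g/mol; 120 ÷ 40.06 ≈ 3, so the molecular formula is C9H12.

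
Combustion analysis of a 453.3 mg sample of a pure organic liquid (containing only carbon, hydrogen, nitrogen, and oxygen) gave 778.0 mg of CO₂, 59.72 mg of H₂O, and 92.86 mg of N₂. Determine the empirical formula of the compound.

mol C = 0.7780 g CO₂ ÷ 44.009 g/mol = 0.017678 mol
mol H = 2 × 0.05972 g H₂O ÷ 18.015 g/mol = 0.0066300 mol
mol N = 2 × 0.09286 g N₂ ÷ 28.014 g/mol = 0.0066295 mol
mass O = 0.4533 − (0.21233 + 0.0066831 + 0.092860) = 0.14142 g → mol O = 0.14142 ÷ 15.999 = 0.0088396 mol
Divide by the smallest (0.0066295 mol): C 2.667, H 1.000, N 1.000, O 1.333
Multiplying each by 3 gives whole numbers: C 8.00, H 3.00, N 3.00, O 4.00

C8H3N3O4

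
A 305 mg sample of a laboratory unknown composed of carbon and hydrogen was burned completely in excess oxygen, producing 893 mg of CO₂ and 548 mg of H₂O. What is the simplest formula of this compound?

mol C = 0.893 g CO₂ ÷ 44.009 g/mol = 0.02029 mol
mol H = 2 × 0.548 g H₂O ÷ 18.015 g/mol = 0.06084 mol
Divide by the smallest (0.02029 mol): C 1.000, H 2.998

CH3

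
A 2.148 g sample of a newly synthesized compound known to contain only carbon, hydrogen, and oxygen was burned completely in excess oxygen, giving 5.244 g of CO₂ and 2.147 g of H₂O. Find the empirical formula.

C4H8O

mol C = 5.244 g CO₂ ÷ 44.009 g/mol = 0.11916 mol
mol H = 2 × 2.147 g H₂O ÷ 18.015 g/mol = 0.23836 mol
mass O = 2.148 − (1.4312 + 0.24026) = 0.47654 g → mol O = 0.47654 ÷ 15.999 = 0.029785 mol
Divide by the smallest (0.029785 mol): C 4.001, H 8.002, O 1.000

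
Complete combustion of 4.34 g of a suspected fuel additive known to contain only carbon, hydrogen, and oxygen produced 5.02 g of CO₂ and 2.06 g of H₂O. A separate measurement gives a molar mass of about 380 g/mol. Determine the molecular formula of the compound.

C10H20O15

mol C = 5.02 g CO₂ ÷ 44.009 g/mol = 0.1141 mol
mol H = 2 × 2.06 g H₂O ÷ 18.015 g/mol = 0.2287 mol
mass O = 4.34 − (1.370 + 0.2305) = 2.739 g → mol O = 2.739 ÷ 15.999 = 0.1712 mol
Divide by the smallest (0.1141 mol): C 1.000, H 2.005, O 1.501
Multiplying each by 2 gives whole numbers: C 2.00, H 4.01, O 3.00
Empirical formula: C2H4O3
Empirical-formula mass = 76.05 g/mol; 380 ÷ 76.05 ≈ 5, so the molecular formula is C10H20O15.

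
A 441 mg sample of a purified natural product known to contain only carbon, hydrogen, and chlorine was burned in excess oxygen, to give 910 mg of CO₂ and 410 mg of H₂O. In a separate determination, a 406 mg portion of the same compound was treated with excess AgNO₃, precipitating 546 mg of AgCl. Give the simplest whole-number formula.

C5H11Cl

mol C = 0.910 g CO₂ ÷ 44.009 g/mol = 0.02068 mol
mol H = 2 × 0.410 g H₂O ÷ 18.015 g/mol = 0.04552 mol
From the AgCl data: mol Cl per gram of compound = (0.546 ÷ 143.318) ÷ 0.406 = 0.009384 mol/g, so in the 0.441 g combustion sample mol Cl = 0.004138 mol
Divide by the smallest (0.004138 mol): C 4.997, H 11.000, Cl 1.000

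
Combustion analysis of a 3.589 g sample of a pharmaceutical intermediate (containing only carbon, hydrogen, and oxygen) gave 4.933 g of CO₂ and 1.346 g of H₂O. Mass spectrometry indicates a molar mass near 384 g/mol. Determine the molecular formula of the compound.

mol C = 4.933 g CO₂ ÷ 44.009 g/mol = 0.11209 mol
mol H = 2 × 1.346 g H₂O ÷ 18.015 g/mol = 0.14943 mol
mass O = 3.589 − (1.3463 + 0.15063) = 2.0921 g → mol O = 2.0921 ÷ 15.999 = 0.13076 mol
Divide by the smallest (0.11209 mol): C 1.000, H 1.333, O 1.167
Multiplying each by 6 gives whole numbers: C 6.00, H 8.00, O 7.00
Empirical formula: C6H8O7
Empirical-formula mass = 192.12 g/mol; 384 ÷ 192.12 ≈ 2, so the molecular formula is C12H16O14.

C12H16O14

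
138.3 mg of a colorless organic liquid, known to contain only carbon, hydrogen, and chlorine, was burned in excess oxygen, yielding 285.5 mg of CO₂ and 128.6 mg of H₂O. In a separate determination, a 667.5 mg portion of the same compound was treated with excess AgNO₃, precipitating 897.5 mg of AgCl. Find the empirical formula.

mol C = 0.2855 g CO₂ ÷ 44.009 g/mol = 0.0064873 mol
mol H = 2 × 0.1286 g H₂O ÷ 18.015 g/mol = 0.014277 mol
From the AgCl data: mol Cl per gram of compound = (0.8975 ÷ 143.318) ÷ 0.6675 = 0.0093817 mol/g, so in the 0.1383 g combustion sample mol Cl = 0.0012975 mol
Divide by the smallest (0.0012975 mol): C 5.000, H 11.004, Cl 1.000

C5H11Cl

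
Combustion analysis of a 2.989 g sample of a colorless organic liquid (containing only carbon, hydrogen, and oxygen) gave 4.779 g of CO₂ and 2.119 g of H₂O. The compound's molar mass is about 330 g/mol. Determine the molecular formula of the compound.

C12H26O10

mol C = 4.779 g CO₂ ÷ 44.009 g/mol = 0.10859 mol
mol H = 2 × 2.119 g H₂O ÷ 18.015 g/mol = 0.23525 mol
mass O = 2.989 − (1.3043 + 0.23713) = 1.4476 g → mol O = 1.4476 ÷ 15.999 = 0.090479 mol
Divide by the smallest (0.090479 mol): C 1.200, H 2.600, O 1.000
Multiplying each by 5 gives whole numbers: C 6.00, H 13.00, O 5.00
Empirical formula: C6H13O5
Empirical-formula mass = 165.17 g/mol; 330 ÷ 165.17 ≈ 2, so the molecular formula is C12H26O10.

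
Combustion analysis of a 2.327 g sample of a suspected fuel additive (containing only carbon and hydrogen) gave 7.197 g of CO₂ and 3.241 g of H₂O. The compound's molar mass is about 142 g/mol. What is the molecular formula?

mol C = 7.197 g CO₂ ÷ 44.009 g/mol = 0.16353 mol
mol H = 2 × 3.241 g H₂O ÷ 18.015 g/mol = 0.35981 mol
Divide by the smallest (0.16353 mol): C 1.000, H 2.200
Multiplying each by 5 gives whole numbers: C 5.00, H 11.00
Empirical formula: C5H11
Empirical-formula mass = 71.14 g/mol; 142 ÷ 71.14 ≈ 2, so the molecular formula is C10H22.

C10H22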